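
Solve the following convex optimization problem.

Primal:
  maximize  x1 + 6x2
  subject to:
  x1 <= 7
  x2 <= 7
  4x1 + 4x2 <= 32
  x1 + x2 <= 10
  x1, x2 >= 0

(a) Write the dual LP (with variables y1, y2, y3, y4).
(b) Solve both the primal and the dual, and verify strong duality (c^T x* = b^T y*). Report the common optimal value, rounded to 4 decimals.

The standard primal-dual pair for 'max c^T x s.t. A x <= b, x >= 0' is:
  Dual:  min b^T y  s.t.  A^T y >= c,  y >= 0.

So the dual LP is:
  minimize  7y1 + 7y2 + 32y3 + 10y4
  subject to:
    y1 + 4y3 + y4 >= 1
    y2 + 4y3 + y4 >= 6
    y1, y2, y3, y4 >= 0

Solving the primal: x* = (1, 7).
  primal value c^T x* = 43.
Solving the dual: y* = (0, 5, 0.25, 0).
  dual value b^T y* = 43.
Strong duality: c^T x* = b^T y*. Confirmed.

43


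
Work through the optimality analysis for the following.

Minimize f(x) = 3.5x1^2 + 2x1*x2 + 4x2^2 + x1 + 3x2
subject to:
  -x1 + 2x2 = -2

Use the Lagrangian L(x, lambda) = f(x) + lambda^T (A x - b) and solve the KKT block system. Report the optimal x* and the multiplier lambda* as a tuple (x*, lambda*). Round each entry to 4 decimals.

Form the Lagrangian:
  L(x, lambda) = (1/2) x^T Q x + c^T x + lambda^T (A x - b)
Stationarity (grad_x L = 0): Q x + c + A^T lambda = 0.
Primal feasibility: A x = b.

This gives the KKT block system:
  [ Q   A^T ] [ x     ]   [-c ]
  [ A    0  ] [ lambda ] = [ b ]

Solving the linear system:
  x*      = (0.3182, -0.8409)
  lambda* = (1.5455)
  f(x*)   = 0.4432

x* = (0.3182, -0.8409), lambda* = (1.5455)


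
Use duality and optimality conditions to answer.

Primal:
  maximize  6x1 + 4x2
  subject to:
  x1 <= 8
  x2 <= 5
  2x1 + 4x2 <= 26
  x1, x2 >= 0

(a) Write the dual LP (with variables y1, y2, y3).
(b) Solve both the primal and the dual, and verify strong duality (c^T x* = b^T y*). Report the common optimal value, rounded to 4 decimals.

The standard primal-dual pair for 'max c^T x s.t. A x <= b, x >= 0' is:
  Dual:  min b^T y  s.t.  A^T y >= c,  y >= 0.

So the dual LP is:
  minimize  8y1 + 5y2 + 26y3
  subject to:
    y1 + 2y3 >= 6
    y2 + 4y3 >= 4
    y1, y2, y3 >= 0

Solving the primal: x* = (8, 2.5).
  primal value c^T x* = 58.
Solving the dual: y* = (4, 0, 1).
  dual value b^T y* = 58.
Strong duality: c^T x* = b^T y*. Confirmed.

58


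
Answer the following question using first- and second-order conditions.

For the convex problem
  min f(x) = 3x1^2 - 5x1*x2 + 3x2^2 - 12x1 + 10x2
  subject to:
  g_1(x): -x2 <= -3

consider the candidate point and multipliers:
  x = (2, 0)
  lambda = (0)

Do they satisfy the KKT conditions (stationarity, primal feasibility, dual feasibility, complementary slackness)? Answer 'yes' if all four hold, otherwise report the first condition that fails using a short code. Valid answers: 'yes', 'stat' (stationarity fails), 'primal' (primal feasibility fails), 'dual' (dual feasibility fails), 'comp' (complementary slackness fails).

Gradient of f: grad f(x) = Q x + c = (0, 0)
Constraint values g_i(x) = a_i^T x - b_i:
  g_1((2, 0)) = 3
Stationarity residual: grad f(x) + sum_i lambda_i a_i = (0, 0)
  -> stationarity OK
Primal feasibility (all g_i <= 0): FAILS
Dual feasibility (all lambda_i >= 0): OK
Complementary slackness (lambda_i * g_i(x) = 0 for all i): OK

Verdict: the first failing condition is primal_feasibility -> primal.

primal


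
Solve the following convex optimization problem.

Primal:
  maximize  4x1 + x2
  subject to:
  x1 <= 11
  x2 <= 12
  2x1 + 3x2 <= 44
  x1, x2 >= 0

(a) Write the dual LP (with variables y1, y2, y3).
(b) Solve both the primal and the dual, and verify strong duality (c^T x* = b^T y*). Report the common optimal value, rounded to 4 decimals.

The standard primal-dual pair for 'max c^T x s.t. A x <= b, x >= 0' is:
  Dual:  min b^T y  s.t.  A^T y >= c,  y >= 0.

So the dual LP is:
  minimize  11y1 + 12y2 + 44y3
  subject to:
    y1 + 2y3 >= 4
    y2 + 3y3 >= 1
    y1, y2, y3 >= 0

Solving the primal: x* = (11, 7.3333).
  primal value c^T x* = 51.3333.
Solving the dual: y* = (3.3333, 0, 0.3333).
  dual value b^T y* = 51.3333.
Strong duality: c^T x* = b^T y*. Confirmed.

51.3333


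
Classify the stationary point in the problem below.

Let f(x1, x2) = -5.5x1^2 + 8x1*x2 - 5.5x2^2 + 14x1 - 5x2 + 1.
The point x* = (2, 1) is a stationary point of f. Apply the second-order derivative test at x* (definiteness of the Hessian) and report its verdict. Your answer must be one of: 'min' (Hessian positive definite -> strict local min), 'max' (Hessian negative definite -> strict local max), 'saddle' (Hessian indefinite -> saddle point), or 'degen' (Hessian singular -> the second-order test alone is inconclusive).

Compute the Hessian H = grad^2 f:
  H = [[-11, 8], [8, -11]]
Verify stationarity: grad f(x*) = H x* + g = (0, 0).
Eigenvalues of H: -19, -3.
Both eigenvalues < 0, so H is negative definite -> x* is a strict local max.

max


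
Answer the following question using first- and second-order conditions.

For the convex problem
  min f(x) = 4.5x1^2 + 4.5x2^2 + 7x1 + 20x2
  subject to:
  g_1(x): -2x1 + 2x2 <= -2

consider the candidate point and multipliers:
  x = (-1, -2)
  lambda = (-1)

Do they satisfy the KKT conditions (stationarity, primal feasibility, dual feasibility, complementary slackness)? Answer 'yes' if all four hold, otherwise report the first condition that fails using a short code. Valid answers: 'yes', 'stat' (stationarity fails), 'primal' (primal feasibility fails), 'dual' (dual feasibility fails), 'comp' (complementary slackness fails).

Gradient of f: grad f(x) = Q x + c = (-2, 2)
Constraint values g_i(x) = a_i^T x - b_i:
  g_1((-1, -2)) = 0
Stationarity residual: grad f(x) + sum_i lambda_i a_i = (0, 0)
  -> stationarity OK
Primal feasibility (all g_i <= 0): OK
Dual feasibility (all lambda_i >= 0): FAILS
Complementary slackness (lambda_i * g_i(x) = 0 for all i): OK

Verdict: the first failing condition is dual_feasibility -> dual.

dual


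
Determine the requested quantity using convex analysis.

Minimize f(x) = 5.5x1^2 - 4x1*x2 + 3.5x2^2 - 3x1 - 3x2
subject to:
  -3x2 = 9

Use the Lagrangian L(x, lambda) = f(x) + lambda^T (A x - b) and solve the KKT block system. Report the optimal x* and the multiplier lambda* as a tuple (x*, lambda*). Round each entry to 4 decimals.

Form the Lagrangian:
  L(x, lambda) = (1/2) x^T Q x + c^T x + lambda^T (A x - b)
Stationarity (grad_x L = 0): Q x + c + A^T lambda = 0.
Primal feasibility: A x = b.

This gives the KKT block system:
  [ Q   A^T ] [ x     ]   [-c ]
  [ A    0  ] [ lambda ] = [ b ]

Solving the linear system:
  x*      = (-0.8182, -3)
  lambda* = (-6.9091)
  f(x*)   = 36.8182

x* = (-0.8182, -3), lambda* = (-6.9091)


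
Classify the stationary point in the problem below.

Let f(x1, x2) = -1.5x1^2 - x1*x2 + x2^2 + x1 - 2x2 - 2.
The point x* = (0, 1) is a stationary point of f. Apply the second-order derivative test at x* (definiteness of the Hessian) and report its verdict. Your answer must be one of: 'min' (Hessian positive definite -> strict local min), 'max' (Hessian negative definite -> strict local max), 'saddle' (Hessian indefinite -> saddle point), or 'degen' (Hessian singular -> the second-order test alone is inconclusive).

Compute the Hessian H = grad^2 f:
  H = [[-3, -1], [-1, 2]]
Verify stationarity: grad f(x*) = H x* + g = (0, 0).
Eigenvalues of H: -3.1926, 2.1926.
Eigenvalues have mixed signs, so H is indefinite -> x* is a saddle point.

saddle


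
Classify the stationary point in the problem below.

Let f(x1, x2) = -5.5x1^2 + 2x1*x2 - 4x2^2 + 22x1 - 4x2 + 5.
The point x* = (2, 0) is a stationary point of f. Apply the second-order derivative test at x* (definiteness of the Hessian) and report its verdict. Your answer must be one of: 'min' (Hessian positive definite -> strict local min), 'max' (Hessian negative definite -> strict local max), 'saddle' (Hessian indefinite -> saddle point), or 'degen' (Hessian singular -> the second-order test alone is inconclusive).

Compute the Hessian H = grad^2 f:
  H = [[-11, 2], [2, -8]]
Verify stationarity: grad f(x*) = H x* + g = (0, 0).
Eigenvalues of H: -12, -7.
Both eigenvalues < 0, so H is negative definite -> x* is a strict local max.

max


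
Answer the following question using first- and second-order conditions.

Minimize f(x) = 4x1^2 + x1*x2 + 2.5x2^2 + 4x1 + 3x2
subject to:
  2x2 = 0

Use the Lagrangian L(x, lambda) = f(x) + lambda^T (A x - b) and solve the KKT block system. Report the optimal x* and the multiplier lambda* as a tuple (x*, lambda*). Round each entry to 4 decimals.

Form the Lagrangian:
  L(x, lambda) = (1/2) x^T Q x + c^T x + lambda^T (A x - b)
Stationarity (grad_x L = 0): Q x + c + A^T lambda = 0.
Primal feasibility: A x = b.

This gives the KKT block system:
  [ Q   A^T ] [ x     ]   [-c ]
  [ A    0  ] [ lambda ] = [ b ]

Solving the linear system:
  x*      = (-0.5, 0)
  lambda* = (-1.25)
  f(x*)   = -1

x* = (-0.5, 0), lambda* = (-1.25)


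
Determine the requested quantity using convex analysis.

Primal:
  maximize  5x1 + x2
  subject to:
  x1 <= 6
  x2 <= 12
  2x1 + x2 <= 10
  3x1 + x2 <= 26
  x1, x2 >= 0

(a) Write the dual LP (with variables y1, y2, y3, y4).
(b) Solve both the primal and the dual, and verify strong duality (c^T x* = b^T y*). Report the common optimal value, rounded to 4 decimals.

The standard primal-dual pair for 'max c^T x s.t. A x <= b, x >= 0' is:
  Dual:  min b^T y  s.t.  A^T y >= c,  y >= 0.

So the dual LP is:
  minimize  6y1 + 12y2 + 10y3 + 26y4
  subject to:
    y1 + 2y3 + 3y4 >= 5
    y2 + y3 + y4 >= 1
    y1, y2, y3, y4 >= 0

Solving the primal: x* = (5, 0).
  primal value c^T x* = 25.
Solving the dual: y* = (0, 0, 2.5, 0).
  dual value b^T y* = 25.
Strong duality: c^T x* = b^T y*. Confirmed.

25


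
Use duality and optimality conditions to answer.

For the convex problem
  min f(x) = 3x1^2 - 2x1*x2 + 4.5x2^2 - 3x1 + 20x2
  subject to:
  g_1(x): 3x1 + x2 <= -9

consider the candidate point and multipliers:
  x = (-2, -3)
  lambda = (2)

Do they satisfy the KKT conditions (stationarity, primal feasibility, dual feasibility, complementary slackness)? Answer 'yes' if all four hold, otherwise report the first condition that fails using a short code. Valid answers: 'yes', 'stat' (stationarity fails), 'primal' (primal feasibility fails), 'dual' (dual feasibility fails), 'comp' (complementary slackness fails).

Gradient of f: grad f(x) = Q x + c = (-9, -3)
Constraint values g_i(x) = a_i^T x - b_i:
  g_1((-2, -3)) = 0
Stationarity residual: grad f(x) + sum_i lambda_i a_i = (-3, -1)
  -> stationarity FAILS
Primal feasibility (all g_i <= 0): OK
Dual feasibility (all lambda_i >= 0): OK
Complementary slackness (lambda_i * g_i(x) = 0 for all i): OK

Verdict: the first failing condition is stationarity -> stat.

stat


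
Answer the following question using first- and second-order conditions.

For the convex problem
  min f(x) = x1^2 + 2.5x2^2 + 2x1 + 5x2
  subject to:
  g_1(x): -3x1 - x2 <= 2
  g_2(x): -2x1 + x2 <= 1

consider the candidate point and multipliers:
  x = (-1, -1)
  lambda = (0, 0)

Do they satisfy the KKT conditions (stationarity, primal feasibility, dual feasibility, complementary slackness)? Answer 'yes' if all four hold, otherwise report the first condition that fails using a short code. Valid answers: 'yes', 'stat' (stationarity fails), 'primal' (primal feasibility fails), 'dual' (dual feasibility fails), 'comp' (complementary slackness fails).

Gradient of f: grad f(x) = Q x + c = (0, 0)
Constraint values g_i(x) = a_i^T x - b_i:
  g_1((-1, -1)) = 2
  g_2((-1, -1)) = 0
Stationarity residual: grad f(x) + sum_i lambda_i a_i = (0, 0)
  -> stationarity OK
Primal feasibility (all g_i <= 0): FAILS
Dual feasibility (all lambda_i >= 0): OK
Complementary slackness (lambda_i * g_i(x) = 0 for all i): OK

Verdict: the first failing condition is primal_feasibility -> primal.

primal


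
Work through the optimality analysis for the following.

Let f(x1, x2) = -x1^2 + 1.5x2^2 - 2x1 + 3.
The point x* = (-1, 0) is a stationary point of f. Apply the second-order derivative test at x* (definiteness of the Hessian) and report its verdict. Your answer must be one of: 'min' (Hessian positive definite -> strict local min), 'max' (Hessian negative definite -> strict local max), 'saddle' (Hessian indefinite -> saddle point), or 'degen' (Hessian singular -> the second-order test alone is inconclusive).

Compute the Hessian H = grad^2 f:
  H = [[-2, 0], [0, 3]]
Verify stationarity: grad f(x*) = H x* + g = (0, 0).
Eigenvalues of H: -2, 3.
Eigenvalues have mixed signs, so H is indefinite -> x* is a saddle point.

saddle


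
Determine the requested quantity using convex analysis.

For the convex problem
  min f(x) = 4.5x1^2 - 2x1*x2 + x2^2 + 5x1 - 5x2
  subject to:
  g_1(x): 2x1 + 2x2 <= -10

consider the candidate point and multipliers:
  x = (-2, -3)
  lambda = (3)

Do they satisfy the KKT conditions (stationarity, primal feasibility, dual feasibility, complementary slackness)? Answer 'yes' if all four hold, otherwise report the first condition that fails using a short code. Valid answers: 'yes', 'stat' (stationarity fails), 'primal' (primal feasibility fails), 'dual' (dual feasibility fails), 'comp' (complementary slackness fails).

Gradient of f: grad f(x) = Q x + c = (-7, -7)
Constraint values g_i(x) = a_i^T x - b_i:
  g_1((-2, -3)) = 0
Stationarity residual: grad f(x) + sum_i lambda_i a_i = (-1, -1)
  -> stationarity FAILS
Primal feasibility (all g_i <= 0): OK
Dual feasibility (all lambda_i >= 0): OK
Complementary slackness (lambda_i * g_i(x) = 0 for all i): OK

Verdict: the first failing condition is stationarity -> stat.

stat


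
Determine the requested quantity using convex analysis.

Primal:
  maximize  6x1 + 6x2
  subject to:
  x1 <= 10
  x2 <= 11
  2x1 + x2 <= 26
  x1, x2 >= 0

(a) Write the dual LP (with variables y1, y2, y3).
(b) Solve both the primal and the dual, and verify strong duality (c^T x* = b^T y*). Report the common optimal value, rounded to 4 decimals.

The standard primal-dual pair for 'max c^T x s.t. A x <= b, x >= 0' is:
  Dual:  min b^T y  s.t.  A^T y >= c,  y >= 0.

So the dual LP is:
  minimize  10y1 + 11y2 + 26y3
  subject to:
    y1 + 2y3 >= 6
    y2 + y3 >= 6
    y1, y2, y3 >= 0

Solving the primal: x* = (7.5, 11).
  primal value c^T x* = 111.
Solving the dual: y* = (0, 3, 3).
  dual value b^T y* = 111.
Strong duality: c^T x* = b^T y*. Confirmed.

111


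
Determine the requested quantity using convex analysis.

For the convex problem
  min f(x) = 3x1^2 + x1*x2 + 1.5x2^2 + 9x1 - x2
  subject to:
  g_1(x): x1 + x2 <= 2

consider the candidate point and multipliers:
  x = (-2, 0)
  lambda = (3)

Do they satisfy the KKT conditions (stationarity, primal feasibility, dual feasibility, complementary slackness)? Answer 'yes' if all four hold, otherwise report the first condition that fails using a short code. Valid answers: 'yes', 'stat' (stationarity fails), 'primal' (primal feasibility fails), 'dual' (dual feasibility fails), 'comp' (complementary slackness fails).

Gradient of f: grad f(x) = Q x + c = (-3, -3)
Constraint values g_i(x) = a_i^T x - b_i:
  g_1((-2, 0)) = -4
Stationarity residual: grad f(x) + sum_i lambda_i a_i = (0, 0)
  -> stationarity OK
Primal feasibility (all g_i <= 0): OK
Dual feasibility (all lambda_i >= 0): OK
Complementary slackness (lambda_i * g_i(x) = 0 for all i): FAILS

Verdict: the first failing condition is complementary_slackness -> comp.

comp


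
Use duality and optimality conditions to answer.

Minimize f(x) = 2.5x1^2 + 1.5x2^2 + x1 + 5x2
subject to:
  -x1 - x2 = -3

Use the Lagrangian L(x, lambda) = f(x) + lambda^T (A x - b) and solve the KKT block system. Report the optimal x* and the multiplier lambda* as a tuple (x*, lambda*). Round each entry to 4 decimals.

Form the Lagrangian:
  L(x, lambda) = (1/2) x^T Q x + c^T x + lambda^T (A x - b)
Stationarity (grad_x L = 0): Q x + c + A^T lambda = 0.
Primal feasibility: A x = b.

This gives the KKT block system:
  [ Q   A^T ] [ x     ]   [-c ]
  [ A    0  ] [ lambda ] = [ b ]

Solving the linear system:
  x*      = (1.625, 1.375)
  lambda* = (9.125)
  f(x*)   = 17.9375

x* = (1.625, 1.375), lambda* = (9.125)


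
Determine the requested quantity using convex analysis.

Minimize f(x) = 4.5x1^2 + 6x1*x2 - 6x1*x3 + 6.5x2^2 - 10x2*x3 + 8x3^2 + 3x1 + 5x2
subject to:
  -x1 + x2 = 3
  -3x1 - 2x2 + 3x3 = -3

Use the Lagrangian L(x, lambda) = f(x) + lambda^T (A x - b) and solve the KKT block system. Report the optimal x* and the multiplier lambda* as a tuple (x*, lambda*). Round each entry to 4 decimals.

Form the Lagrangian:
  L(x, lambda) = (1/2) x^T Q x + c^T x + lambda^T (A x - b)
Stationarity (grad_x L = 0): Q x + c + A^T lambda = 0.
Primal feasibility: A x = b.

This gives the KKT block system:
  [ Q   A^T ] [ x     ]   [-c ]
  [ A    0  ] [ lambda ] = [ b ]

Solving the linear system:
  x*      = (-1.0221, 1.9779, -0.7035)
  lambda* = (-15.0133, 8.3009)
  f(x*)   = 38.3827

x* = (-1.0221, 1.9779, -0.7035), lambda* = (-15.0133, 8.3009)


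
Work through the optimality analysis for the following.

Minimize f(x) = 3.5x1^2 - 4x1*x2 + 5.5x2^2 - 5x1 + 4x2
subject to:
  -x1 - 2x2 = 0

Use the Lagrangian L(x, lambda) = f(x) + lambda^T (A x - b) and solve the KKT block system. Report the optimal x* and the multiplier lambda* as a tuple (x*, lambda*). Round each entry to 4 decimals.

Form the Lagrangian:
  L(x, lambda) = (1/2) x^T Q x + c^T x + lambda^T (A x - b)
Stationarity (grad_x L = 0): Q x + c + A^T lambda = 0.
Primal feasibility: A x = b.

This gives the KKT block system:
  [ Q   A^T ] [ x     ]   [-c ]
  [ A    0  ] [ lambda ] = [ b ]

Solving the linear system:
  x*      = (0.5091, -0.2545)
  lambda* = (-0.4182)
  f(x*)   = -1.7818

x* = (0.5091, -0.2545), lambda* = (-0.4182)


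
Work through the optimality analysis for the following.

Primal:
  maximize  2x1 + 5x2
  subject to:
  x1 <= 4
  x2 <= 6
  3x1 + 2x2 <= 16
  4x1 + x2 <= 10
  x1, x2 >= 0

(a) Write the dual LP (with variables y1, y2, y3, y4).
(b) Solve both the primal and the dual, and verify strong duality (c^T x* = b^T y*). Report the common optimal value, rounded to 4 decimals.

The standard primal-dual pair for 'max c^T x s.t. A x <= b, x >= 0' is:
  Dual:  min b^T y  s.t.  A^T y >= c,  y >= 0.

So the dual LP is:
  minimize  4y1 + 6y2 + 16y3 + 10y4
  subject to:
    y1 + 3y3 + 4y4 >= 2
    y2 + 2y3 + y4 >= 5
    y1, y2, y3, y4 >= 0

Solving the primal: x* = (1, 6).
  primal value c^T x* = 32.
Solving the dual: y* = (0, 4.5, 0, 0.5).
  dual value b^T y* = 32.
Strong duality: c^T x* = b^T y*. Confirmed.

32


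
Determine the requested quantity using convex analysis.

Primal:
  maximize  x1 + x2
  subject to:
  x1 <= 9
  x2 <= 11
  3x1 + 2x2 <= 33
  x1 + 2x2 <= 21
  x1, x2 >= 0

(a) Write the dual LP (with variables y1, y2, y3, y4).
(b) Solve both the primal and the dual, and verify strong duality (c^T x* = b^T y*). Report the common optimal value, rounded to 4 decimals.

The standard primal-dual pair for 'max c^T x s.t. A x <= b, x >= 0' is:
  Dual:  min b^T y  s.t.  A^T y >= c,  y >= 0.

So the dual LP is:
  minimize  9y1 + 11y2 + 33y3 + 21y4
  subject to:
    y1 + 3y3 + y4 >= 1
    y2 + 2y3 + 2y4 >= 1
    y1, y2, y3, y4 >= 0

Solving the primal: x* = (6, 7.5).
  primal value c^T x* = 13.5.
Solving the dual: y* = (0, 0, 0.25, 0.25).
  dual value b^T y* = 13.5.
Strong duality: c^T x* = b^T y*. Confirmed.

13.5


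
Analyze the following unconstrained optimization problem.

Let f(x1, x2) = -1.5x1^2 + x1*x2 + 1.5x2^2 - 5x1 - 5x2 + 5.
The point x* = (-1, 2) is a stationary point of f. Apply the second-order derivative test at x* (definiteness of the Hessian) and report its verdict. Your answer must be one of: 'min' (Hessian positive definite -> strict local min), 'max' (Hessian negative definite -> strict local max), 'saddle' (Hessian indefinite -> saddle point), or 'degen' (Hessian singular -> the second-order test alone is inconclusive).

Compute the Hessian H = grad^2 f:
  H = [[-3, 1], [1, 3]]
Verify stationarity: grad f(x*) = H x* + g = (0, 0).
Eigenvalues of H: -3.1623, 3.1623.
Eigenvalues have mixed signs, so H is indefinite -> x* is a saddle point.

saddle


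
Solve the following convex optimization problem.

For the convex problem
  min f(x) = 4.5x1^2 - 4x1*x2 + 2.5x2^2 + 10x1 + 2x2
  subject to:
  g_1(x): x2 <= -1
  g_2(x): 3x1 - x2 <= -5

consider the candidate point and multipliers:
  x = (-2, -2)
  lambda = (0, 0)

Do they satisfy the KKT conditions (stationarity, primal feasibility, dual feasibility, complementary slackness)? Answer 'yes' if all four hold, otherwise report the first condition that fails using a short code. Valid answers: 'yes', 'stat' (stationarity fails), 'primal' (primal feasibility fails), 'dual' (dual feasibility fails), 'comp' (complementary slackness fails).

Gradient of f: grad f(x) = Q x + c = (0, 0)
Constraint values g_i(x) = a_i^T x - b_i:
  g_1((-2, -2)) = -1
  g_2((-2, -2)) = 1
Stationarity residual: grad f(x) + sum_i lambda_i a_i = (0, 0)
  -> stationarity OK
Primal feasibility (all g_i <= 0): FAILS
Dual feasibility (all lambda_i >= 0): OK
Complementary slackness (lambda_i * g_i(x) = 0 for all i): OK

Verdict: the first failing condition is primal_feasibility -> primal.

primal


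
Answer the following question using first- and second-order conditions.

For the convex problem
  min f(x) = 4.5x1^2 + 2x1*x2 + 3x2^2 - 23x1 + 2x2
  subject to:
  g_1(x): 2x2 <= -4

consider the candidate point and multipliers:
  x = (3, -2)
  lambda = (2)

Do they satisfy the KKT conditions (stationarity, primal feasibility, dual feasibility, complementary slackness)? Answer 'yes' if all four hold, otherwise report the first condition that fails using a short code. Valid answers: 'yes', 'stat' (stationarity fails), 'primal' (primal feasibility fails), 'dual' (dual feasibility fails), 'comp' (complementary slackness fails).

Gradient of f: grad f(x) = Q x + c = (0, -4)
Constraint values g_i(x) = a_i^T x - b_i:
  g_1((3, -2)) = 0
Stationarity residual: grad f(x) + sum_i lambda_i a_i = (0, 0)
  -> stationarity OK
Primal feasibility (all g_i <= 0): OK
Dual feasibility (all lambda_i >= 0): OK
Complementary slackness (lambda_i * g_i(x) = 0 for all i): OK

Verdict: yes, KKT holds.

yes


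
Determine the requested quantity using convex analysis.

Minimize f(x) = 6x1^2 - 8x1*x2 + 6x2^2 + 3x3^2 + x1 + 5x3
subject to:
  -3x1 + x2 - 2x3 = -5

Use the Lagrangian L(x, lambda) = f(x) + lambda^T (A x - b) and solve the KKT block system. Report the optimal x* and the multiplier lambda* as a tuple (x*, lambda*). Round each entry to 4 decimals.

Form the Lagrangian:
  L(x, lambda) = (1/2) x^T Q x + c^T x + lambda^T (A x - b)
Stationarity (grad_x L = 0): Q x + c + A^T lambda = 0.
Primal feasibility: A x = b.

This gives the KKT block system:
  [ Q   A^T ] [ x     ]   [-c ]
  [ A    0  ] [ lambda ] = [ b ]

Solving the linear system:
  x*      = (1.4176, 0.5718, 0.6596)
  lambda* = (4.4787)
  f(x*)   = 13.5545

x* = (1.4176, 0.5718, 0.6596), lambda* = (4.4787)


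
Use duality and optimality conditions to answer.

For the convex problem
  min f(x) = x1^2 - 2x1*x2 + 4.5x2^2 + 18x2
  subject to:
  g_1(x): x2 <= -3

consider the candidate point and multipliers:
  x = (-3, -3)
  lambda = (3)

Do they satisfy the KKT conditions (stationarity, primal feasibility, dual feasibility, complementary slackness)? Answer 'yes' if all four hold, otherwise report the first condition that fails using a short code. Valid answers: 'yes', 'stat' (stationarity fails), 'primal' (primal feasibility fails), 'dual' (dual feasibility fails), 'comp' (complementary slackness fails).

Gradient of f: grad f(x) = Q x + c = (0, -3)
Constraint values g_i(x) = a_i^T x - b_i:
  g_1((-3, -3)) = 0
Stationarity residual: grad f(x) + sum_i lambda_i a_i = (0, 0)
  -> stationarity OK
Primal feasibility (all g_i <= 0): OK
Dual feasibility (all lambda_i >= 0): OK
Complementary slackness (lambda_i * g_i(x) = 0 for all i): OK

Verdict: yes, KKT holds.

yes


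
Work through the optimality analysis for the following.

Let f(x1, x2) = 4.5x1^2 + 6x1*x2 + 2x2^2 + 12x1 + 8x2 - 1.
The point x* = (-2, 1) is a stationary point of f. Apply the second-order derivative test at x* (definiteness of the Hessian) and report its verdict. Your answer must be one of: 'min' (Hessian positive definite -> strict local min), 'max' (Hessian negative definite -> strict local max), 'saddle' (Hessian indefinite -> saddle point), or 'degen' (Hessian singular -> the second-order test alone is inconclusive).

Compute the Hessian H = grad^2 f:
  H = [[9, 6], [6, 4]]
Verify stationarity: grad f(x*) = H x* + g = (0, 0).
Eigenvalues of H: 0, 13.
H has a zero eigenvalue (singular; positive semidefinite but not definite), so H is neither positive definite, negative definite, nor indefinite. The second-order test alone is inconclusive -> degen.
(Indeed, f is constant along the null direction of H through x*, so x* is not a strict local extremum.)

degen


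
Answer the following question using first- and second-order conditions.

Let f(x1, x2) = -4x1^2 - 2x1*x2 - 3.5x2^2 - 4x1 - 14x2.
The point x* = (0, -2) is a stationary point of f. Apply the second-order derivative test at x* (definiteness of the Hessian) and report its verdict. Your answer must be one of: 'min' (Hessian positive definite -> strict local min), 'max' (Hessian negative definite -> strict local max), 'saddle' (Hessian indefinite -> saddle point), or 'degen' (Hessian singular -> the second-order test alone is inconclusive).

Compute the Hessian H = grad^2 f:
  H = [[-8, -2], [-2, -7]]
Verify stationarity: grad f(x*) = H x* + g = (0, 0).
Eigenvalues of H: -9.5616, -5.4384.
Both eigenvalues < 0, so H is negative definite -> x* is a strict local max.

max


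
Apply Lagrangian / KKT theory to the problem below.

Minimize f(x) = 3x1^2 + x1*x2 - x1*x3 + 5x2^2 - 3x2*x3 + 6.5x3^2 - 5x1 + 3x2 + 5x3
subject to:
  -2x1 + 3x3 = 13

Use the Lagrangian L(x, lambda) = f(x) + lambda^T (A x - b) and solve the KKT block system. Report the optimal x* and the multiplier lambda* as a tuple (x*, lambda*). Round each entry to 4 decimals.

Form the Lagrangian:
  L(x, lambda) = (1/2) x^T Q x + c^T x + lambda^T (A x - b)
Stationarity (grad_x L = 0): Q x + c + A^T lambda = 0.
Primal feasibility: A x = b.

This gives the KKT block system:
  [ Q   A^T ] [ x     ]   [-c ]
  [ A    0  ] [ lambda ] = [ b ]

Solving the linear system:
  x*      = (-2.9538, 0.7046, 2.3641)
  lambda* = (-12.1912)
  f(x*)   = 93.5945

x* = (-2.9538, 0.7046, 2.3641), lambda* = (-12.1912)


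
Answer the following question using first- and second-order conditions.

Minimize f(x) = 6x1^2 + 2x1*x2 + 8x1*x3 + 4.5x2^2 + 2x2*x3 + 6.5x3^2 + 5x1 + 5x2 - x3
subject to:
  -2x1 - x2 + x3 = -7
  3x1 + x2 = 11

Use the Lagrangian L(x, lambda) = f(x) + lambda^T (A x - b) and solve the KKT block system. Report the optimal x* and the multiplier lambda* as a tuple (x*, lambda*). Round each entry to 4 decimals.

Form the Lagrangian:
  L(x, lambda) = (1/2) x^T Q x + c^T x + lambda^T (A x - b)
Stationarity (grad_x L = 0): Q x + c + A^T lambda = 0.
Primal feasibility: A x = b.

This gives the KKT block system:
  [ Q   A^T ] [ x     ]   [-c ]
  [ A    0  ] [ lambda ] = [ b ]

Solving the linear system:
  x*      = (3.8889, -0.6667, 0.1111)
  lambda* = (-30.2222, -37.2222)
  f(x*)   = 106.9444

x* = (3.8889, -0.6667, 0.1111), lambda* = (-30.2222, -37.2222)


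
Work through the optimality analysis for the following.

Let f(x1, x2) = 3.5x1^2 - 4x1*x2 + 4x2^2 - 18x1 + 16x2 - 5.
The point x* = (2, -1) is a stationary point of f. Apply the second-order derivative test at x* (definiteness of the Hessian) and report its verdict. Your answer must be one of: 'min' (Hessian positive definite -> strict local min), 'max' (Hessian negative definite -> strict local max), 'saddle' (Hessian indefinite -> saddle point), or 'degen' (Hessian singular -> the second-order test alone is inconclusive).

Compute the Hessian H = grad^2 f:
  H = [[7, -4], [-4, 8]]
Verify stationarity: grad f(x*) = H x* + g = (0, 0).
Eigenvalues of H: 3.4689, 11.5311.
Both eigenvalues > 0, so H is positive definite -> x* is a strict local min.

min


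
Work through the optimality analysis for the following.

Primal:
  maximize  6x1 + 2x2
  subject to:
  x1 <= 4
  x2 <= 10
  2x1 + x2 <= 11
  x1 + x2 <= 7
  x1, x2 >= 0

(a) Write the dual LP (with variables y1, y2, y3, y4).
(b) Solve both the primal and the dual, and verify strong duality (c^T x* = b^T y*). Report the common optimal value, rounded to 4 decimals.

The standard primal-dual pair for 'max c^T x s.t. A x <= b, x >= 0' is:
  Dual:  min b^T y  s.t.  A^T y >= c,  y >= 0.

So the dual LP is:
  minimize  4y1 + 10y2 + 11y3 + 7y4
  subject to:
    y1 + 2y3 + y4 >= 6
    y2 + y3 + y4 >= 2
    y1, y2, y3, y4 >= 0

Solving the primal: x* = (4, 3).
  primal value c^T x* = 30.
Solving the dual: y* = (4, 0, 0, 2).
  dual value b^T y* = 30.
Strong duality: c^T x* = b^T y*. Confirmed.

30


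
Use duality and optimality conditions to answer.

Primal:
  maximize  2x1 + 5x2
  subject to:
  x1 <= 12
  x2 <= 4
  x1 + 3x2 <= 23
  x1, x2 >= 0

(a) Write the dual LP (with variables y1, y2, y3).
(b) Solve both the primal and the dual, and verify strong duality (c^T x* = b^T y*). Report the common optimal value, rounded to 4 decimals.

The standard primal-dual pair for 'max c^T x s.t. A x <= b, x >= 0' is:
  Dual:  min b^T y  s.t.  A^T y >= c,  y >= 0.

So the dual LP is:
  minimize  12y1 + 4y2 + 23y3
  subject to:
    y1 + y3 >= 2
    y2 + 3y3 >= 5
    y1, y2, y3 >= 0

Solving the primal: x* = (12, 3.6667).
  primal value c^T x* = 42.3333.
Solving the dual: y* = (0.3333, 0, 1.6667).
  dual value b^T y* = 42.3333.
Strong duality: c^T x* = b^T y*. Confirmed.

42.3333


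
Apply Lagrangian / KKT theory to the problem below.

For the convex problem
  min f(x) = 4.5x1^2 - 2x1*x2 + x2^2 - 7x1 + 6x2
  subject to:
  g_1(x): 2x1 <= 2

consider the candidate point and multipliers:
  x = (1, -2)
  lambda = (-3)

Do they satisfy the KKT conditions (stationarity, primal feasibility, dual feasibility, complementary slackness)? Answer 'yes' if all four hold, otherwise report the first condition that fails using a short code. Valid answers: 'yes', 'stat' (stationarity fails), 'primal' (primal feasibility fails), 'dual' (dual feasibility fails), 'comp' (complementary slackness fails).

Gradient of f: grad f(x) = Q x + c = (6, 0)
Constraint values g_i(x) = a_i^T x - b_i:
  g_1((1, -2)) = 0
Stationarity residual: grad f(x) + sum_i lambda_i a_i = (0, 0)
  -> stationarity OK
Primal feasibility (all g_i <= 0): OK
Dual feasibility (all lambda_i >= 0): FAILS
Complementary slackness (lambda_i * g_i(x) = 0 for all i): OK

Verdict: the first failing condition is dual_feasibility -> dual.

dual


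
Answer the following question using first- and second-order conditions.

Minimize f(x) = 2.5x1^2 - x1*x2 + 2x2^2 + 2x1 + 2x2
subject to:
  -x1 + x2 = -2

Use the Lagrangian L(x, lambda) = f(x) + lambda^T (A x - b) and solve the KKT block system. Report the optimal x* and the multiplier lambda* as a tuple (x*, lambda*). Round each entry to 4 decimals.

Form the Lagrangian:
  L(x, lambda) = (1/2) x^T Q x + c^T x + lambda^T (A x - b)
Stationarity (grad_x L = 0): Q x + c + A^T lambda = 0.
Primal feasibility: A x = b.

This gives the KKT block system:
  [ Q   A^T ] [ x     ]   [-c ]
  [ A    0  ] [ lambda ] = [ b ]

Solving the linear system:
  x*      = (0.2857, -1.7143)
  lambda* = (5.1429)
  f(x*)   = 3.7143

x* = (0.2857, -1.7143), lambda* = (5.1429)


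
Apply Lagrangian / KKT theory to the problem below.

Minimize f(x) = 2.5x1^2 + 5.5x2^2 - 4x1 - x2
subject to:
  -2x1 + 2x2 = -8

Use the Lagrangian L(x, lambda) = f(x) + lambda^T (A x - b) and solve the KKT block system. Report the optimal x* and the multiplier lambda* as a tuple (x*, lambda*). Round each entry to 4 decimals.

Form the Lagrangian:
  L(x, lambda) = (1/2) x^T Q x + c^T x + lambda^T (A x - b)
Stationarity (grad_x L = 0): Q x + c + A^T lambda = 0.
Primal feasibility: A x = b.

This gives the KKT block system:
  [ Q   A^T ] [ x     ]   [-c ]
  [ A    0  ] [ lambda ] = [ b ]

Solving the linear system:
  x*      = (3.0625, -0.9375)
  lambda* = (5.6562)
  f(x*)   = 16.9688

x* = (3.0625, -0.9375), lambda* = (5.6562)


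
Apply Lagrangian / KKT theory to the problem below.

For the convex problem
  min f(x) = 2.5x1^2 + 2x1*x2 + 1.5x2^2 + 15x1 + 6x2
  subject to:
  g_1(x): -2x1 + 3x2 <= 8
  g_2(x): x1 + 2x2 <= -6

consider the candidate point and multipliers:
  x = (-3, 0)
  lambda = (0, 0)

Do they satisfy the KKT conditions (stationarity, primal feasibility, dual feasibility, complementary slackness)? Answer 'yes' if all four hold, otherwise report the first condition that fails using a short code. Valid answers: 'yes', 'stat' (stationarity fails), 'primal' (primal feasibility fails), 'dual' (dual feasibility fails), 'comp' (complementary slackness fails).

Gradient of f: grad f(x) = Q x + c = (0, 0)
Constraint values g_i(x) = a_i^T x - b_i:
  g_1((-3, 0)) = -2
  g_2((-3, 0)) = 3
Stationarity residual: grad f(x) + sum_i lambda_i a_i = (0, 0)
  -> stationarity OK
Primal feasibility (all g_i <= 0): FAILS
Dual feasibility (all lambda_i >= 0): OK
Complementary slackness (lambda_i * g_i(x) = 0 for all i): OK

Verdict: the first failing condition is primal_feasibility -> primal.

primal


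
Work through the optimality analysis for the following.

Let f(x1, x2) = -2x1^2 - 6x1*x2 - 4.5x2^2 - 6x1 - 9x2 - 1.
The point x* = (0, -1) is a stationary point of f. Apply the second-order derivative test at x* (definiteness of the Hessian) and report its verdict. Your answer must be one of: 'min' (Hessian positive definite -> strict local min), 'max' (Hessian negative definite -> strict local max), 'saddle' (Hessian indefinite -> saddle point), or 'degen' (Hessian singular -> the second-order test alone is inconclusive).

Compute the Hessian H = grad^2 f:
  H = [[-4, -6], [-6, -9]]
Verify stationarity: grad f(x*) = H x* + g = (0, 0).
Eigenvalues of H: -13, 0.
H has a zero eigenvalue (singular; negative semidefinite but not definite), so H is neither positive definite, negative definite, nor indefinite. The second-order test alone is inconclusive -> degen.
(Indeed, f is constant along the null direction of H through x*, so x* is not a strict local extremum.)

degen


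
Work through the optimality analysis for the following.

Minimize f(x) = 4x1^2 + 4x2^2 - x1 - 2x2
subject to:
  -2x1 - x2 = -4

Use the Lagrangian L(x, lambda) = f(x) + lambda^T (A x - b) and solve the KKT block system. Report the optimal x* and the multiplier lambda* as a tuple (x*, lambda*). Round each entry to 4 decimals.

Form the Lagrangian:
  L(x, lambda) = (1/2) x^T Q x + c^T x + lambda^T (A x - b)
Stationarity (grad_x L = 0): Q x + c + A^T lambda = 0.
Primal feasibility: A x = b.

This gives the KKT block system:
  [ Q   A^T ] [ x     ]   [-c ]
  [ A    0  ] [ lambda ] = [ b ]

Solving the linear system:
  x*      = (1.525, 0.95)
  lambda* = (5.6)
  f(x*)   = 9.4875

x* = (1.525, 0.95), lambda* = (5.6)


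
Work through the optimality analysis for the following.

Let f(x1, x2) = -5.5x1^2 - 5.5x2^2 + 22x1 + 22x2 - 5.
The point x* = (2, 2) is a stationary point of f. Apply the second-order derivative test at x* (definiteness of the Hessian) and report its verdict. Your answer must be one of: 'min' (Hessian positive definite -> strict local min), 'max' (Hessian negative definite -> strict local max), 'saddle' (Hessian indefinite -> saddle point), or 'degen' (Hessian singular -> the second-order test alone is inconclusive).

Compute the Hessian H = grad^2 f:
  H = [[-11, 0], [0, -11]]
Verify stationarity: grad f(x*) = H x* + g = (0, 0).
Eigenvalues of H: -11, -11.
Both eigenvalues < 0, so H is negative definite -> x* is a strict local max.

max


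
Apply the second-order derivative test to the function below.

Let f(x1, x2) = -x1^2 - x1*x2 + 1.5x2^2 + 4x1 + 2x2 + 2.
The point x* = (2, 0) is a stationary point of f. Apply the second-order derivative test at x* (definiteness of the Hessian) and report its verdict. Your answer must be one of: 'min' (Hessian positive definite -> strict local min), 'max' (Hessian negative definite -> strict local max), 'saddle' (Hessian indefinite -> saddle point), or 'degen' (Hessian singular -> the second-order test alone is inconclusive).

Compute the Hessian H = grad^2 f:
  H = [[-2, -1], [-1, 3]]
Verify stationarity: grad f(x*) = H x* + g = (0, 0).
Eigenvalues of H: -2.1926, 3.1926.
Eigenvalues have mixed signs, so H is indefinite -> x* is a saddle point.

saddle


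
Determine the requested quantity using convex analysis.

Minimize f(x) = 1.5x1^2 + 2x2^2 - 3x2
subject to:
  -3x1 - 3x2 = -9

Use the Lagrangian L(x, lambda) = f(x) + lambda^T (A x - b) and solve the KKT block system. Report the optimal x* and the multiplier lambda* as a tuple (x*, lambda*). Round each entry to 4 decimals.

Form the Lagrangian:
  L(x, lambda) = (1/2) x^T Q x + c^T x + lambda^T (A x - b)
Stationarity (grad_x L = 0): Q x + c + A^T lambda = 0.
Primal feasibility: A x = b.

This gives the KKT block system:
  [ Q   A^T ] [ x     ]   [-c ]
  [ A    0  ] [ lambda ] = [ b ]

Solving the linear system:
  x*      = (1.2857, 1.7143)
  lambda* = (1.2857)
  f(x*)   = 3.2143

x* = (1.2857, 1.7143), lambda* = (1.2857)


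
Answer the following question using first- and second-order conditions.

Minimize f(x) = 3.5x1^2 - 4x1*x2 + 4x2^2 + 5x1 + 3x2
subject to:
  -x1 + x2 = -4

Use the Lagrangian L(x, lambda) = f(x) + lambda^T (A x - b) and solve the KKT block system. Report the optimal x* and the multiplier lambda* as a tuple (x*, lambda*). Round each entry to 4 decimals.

Form the Lagrangian:
  L(x, lambda) = (1/2) x^T Q x + c^T x + lambda^T (A x - b)
Stationarity (grad_x L = 0): Q x + c + A^T lambda = 0.
Primal feasibility: A x = b.

This gives the KKT block system:
  [ Q   A^T ] [ x     ]   [-c ]
  [ A    0  ] [ lambda ] = [ b ]

Solving the linear system:
  x*      = (1.1429, -2.8571)
  lambda* = (24.4286)
  f(x*)   = 47.4286

x* = (1.1429, -2.8571), lambda* = (24.4286)


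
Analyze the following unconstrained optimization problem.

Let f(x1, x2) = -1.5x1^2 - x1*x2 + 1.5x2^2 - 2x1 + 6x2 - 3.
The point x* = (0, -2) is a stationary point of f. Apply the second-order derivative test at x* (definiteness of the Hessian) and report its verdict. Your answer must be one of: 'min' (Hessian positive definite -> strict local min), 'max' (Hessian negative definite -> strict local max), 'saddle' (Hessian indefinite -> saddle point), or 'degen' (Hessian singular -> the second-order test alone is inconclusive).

Compute the Hessian H = grad^2 f:
  H = [[-3, -1], [-1, 3]]
Verify stationarity: grad f(x*) = H x* + g = (0, 0).
Eigenvalues of H: -3.1623, 3.1623.
Eigenvalues have mixed signs, so H is indefinite -> x* is a saddle point.

saddle


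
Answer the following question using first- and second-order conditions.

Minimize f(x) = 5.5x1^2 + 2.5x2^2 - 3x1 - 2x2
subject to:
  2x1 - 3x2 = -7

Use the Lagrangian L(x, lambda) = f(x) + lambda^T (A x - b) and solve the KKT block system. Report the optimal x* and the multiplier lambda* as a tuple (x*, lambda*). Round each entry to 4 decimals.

Form the Lagrangian:
  L(x, lambda) = (1/2) x^T Q x + c^T x + lambda^T (A x - b)
Stationarity (grad_x L = 0): Q x + c + A^T lambda = 0.
Primal feasibility: A x = b.

This gives the KKT block system:
  [ Q   A^T ] [ x     ]   [-c ]
  [ A    0  ] [ lambda ] = [ b ]

Solving the linear system:
  x*      = (-0.2605, 2.1597)
  lambda* = (2.9328)
  f(x*)   = 8.4958

x* = (-0.2605, 2.1597), lambda* = (2.9328)


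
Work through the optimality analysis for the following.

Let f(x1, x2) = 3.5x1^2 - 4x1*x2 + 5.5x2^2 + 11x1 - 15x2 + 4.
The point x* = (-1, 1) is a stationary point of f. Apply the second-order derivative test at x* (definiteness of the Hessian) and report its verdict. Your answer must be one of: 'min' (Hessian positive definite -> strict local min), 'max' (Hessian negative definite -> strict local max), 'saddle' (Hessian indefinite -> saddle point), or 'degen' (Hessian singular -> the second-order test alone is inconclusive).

Compute the Hessian H = grad^2 f:
  H = [[7, -4], [-4, 11]]
Verify stationarity: grad f(x*) = H x* + g = (0, 0).
Eigenvalues of H: 4.5279, 13.4721.
Both eigenvalues > 0, so H is positive definite -> x* is a strict local min.

min
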